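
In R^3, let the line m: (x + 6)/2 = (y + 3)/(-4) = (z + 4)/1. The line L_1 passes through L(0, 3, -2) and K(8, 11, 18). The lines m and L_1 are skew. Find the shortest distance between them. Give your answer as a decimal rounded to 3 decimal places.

m has direction (2, -4, 1) through (-6, -3, -4).
A direction vector for L_1 is K − L = (8, 8, 20).
Common perpendicular direction n = (2, -4, 1) × (8, 8, 20) = (-88, -32, 48).
With w = (0, 3, -2) − (-6, -3, -4) = (6, 6, 2), w · n = -624.
Distance = |w · n| / |n| = |-624| / √11072 ≈ 5.930.

5.930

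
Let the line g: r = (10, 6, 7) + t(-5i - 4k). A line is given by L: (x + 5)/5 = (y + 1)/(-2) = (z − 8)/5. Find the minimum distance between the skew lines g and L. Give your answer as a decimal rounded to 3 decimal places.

6.910

L has direction (5, -2, 5) through (-5, -1, 8).
Common perpendicular direction n = (-5, 0, -4) × (5, -2, 5) = (-8, 5, 10).
With w = (-5, -1, 8) − (10, 6, 7) = (-15, -7, 1), w · n = 95.
Distance = |w · n| / |n| = |95| / √189 ≈ 6.910.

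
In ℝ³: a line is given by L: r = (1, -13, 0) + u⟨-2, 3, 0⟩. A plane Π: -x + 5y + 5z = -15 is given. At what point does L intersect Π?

Substitute r = (1, -13, 0) + t(-2, 3, 0) into the plane: -66 + 17t = -15, so t = 3.
Intersection: (1, -13, 0) + 3·(-2, 3, 0) = (-5, -4, 0).

(-5, -4, 0)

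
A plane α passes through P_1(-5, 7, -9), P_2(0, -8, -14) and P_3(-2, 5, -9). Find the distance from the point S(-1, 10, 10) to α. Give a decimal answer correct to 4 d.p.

14.7320

P_1P_2 = (5, -15, -5), P_1P_3 = (3, -2, 0); a normal to α is P_1P_2 × P_1P_3 = (-10, -15, 35).
Using P_1: α has equation -10x - 15y + 35z = -370.
n·S − d = (-10)·(-1) + (-15)·(10) + (35)·(10) − (-370) = 580; |n| = √1550.
Distance = |580| / √1550 = 580/√1550 ≈ 14.7320.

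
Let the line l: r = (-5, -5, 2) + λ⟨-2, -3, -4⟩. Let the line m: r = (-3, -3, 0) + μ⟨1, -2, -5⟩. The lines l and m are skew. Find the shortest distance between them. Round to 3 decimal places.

1.633

Common perpendicular direction n = (-2, -3, -4) × (1, -2, -5) = (7, -14, 7).
With w = (-3, -3, 0) − (-5, -5, 2) = (2, 2, -2), w · n = -28.
Distance = |w · n| / |n| = |-28| / √294 ≈ 1.633.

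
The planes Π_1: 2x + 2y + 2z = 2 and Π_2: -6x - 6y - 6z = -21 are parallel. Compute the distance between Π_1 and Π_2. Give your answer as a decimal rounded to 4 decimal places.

Rescale Π_2 by 1/(-3): 2x + 2y + 2z = 7. Then distance = |2 − 7| / √12 ≈ 1.4434.

1.4434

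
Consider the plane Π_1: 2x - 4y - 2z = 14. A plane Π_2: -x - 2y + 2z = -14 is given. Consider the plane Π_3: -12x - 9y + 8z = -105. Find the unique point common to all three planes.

(6, 1, -3)

Solving the 3×3 linear system 2x - 4y - 2z = 14, -x - 2y + 2z = -14, -12x - 9y + 8z = -105 (e.g. by elimination or Cramer's rule, determinant = 98) gives (6, 1, -3).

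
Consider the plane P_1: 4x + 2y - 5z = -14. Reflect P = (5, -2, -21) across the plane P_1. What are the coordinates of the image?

λ = (n·P − d)/|n|² = (121 − (-14))/45 = 3.
Reflection = P − 2λn = (5, -2, -21) − 6·(4, 2, -5) = (-19, -14, 9).

(-19, -14, 9)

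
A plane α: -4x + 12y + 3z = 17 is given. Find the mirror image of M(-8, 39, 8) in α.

λ = (n·M − d)/|n|² = (524 − 17)/169 = 3.
Reflection = M − 2λn = (-8, 39, 8) − 6·(-4, 12, 3) = (16, -33, -10).

(16, -33, -10)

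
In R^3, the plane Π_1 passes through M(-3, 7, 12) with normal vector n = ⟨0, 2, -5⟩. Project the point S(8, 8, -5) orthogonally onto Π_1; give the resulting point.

(8, 2, 10)

Π_1: n·r = n·M gives 2y - 5z = -46.
Foot = S − λn with λ = (n·S − d)/|n|² = (41 − (-46))/29 = 3.
Foot = (8, 8, -5) − 3·(0, 2, -5) = (8, 2, 10).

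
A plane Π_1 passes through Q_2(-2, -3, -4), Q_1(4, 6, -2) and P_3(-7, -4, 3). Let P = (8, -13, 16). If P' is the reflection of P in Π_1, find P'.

(-22, 11, -2)

Q_2Q_1 = (6, 9, 2), Q_2P_3 = (-5, -1, 7); a normal to Π_1 is Q_2Q_1 × Q_2P_3 = (65, -52, 39).
Using Q_2: Π_1 has equation 65x - 52y + 39z = -130.
λ = (n·P − d)/|n|² = (1820 − (-130))/8450 = 3/13.
Reflection = P − 2λn = (8, -13, 16) − (6/13)·(65, -52, 39) = (-22, 11, -2).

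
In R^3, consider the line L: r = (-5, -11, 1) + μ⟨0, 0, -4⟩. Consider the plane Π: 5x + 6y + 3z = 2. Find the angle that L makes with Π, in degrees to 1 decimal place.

sin θ = |n·v| / (|n||v|) = |-12| / (√70 · √16) = 0.35857.
θ ≈ 21.0°.

21.0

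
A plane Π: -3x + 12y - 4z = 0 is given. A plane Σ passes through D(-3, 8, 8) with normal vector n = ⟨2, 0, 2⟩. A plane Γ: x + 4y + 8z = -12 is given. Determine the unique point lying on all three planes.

Σ: n·r = n·D gives 2x + 2z = 10.
Solving the 3×3 linear system -3x + 12y - 4z = 0, 2x + 2z = 10, x + 4y + 8z = -12 (e.g. by elimination or Cramer's rule, determinant = -176) gives (8, 1, -3).

(8, 1, -3)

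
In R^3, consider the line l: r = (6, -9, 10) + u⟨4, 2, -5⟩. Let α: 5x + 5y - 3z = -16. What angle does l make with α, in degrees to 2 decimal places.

sin θ = |n·v| / (|n||v|) = |45| / (√59 · √45) = 0.87333.
θ ≈ 60.85°.

60.85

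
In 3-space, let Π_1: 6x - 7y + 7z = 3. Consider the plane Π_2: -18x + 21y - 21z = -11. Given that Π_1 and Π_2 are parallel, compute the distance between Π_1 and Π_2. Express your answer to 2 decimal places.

Rescale Π_2 by 1/(-3): 6x - 7y + 7z = 11/3. Then distance = |3 − (11/3)| / √134 ≈ 0.06.

0.06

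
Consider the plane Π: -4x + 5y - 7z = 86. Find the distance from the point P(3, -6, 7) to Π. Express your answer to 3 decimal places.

18.657

n·P − d = (-4)·(3) + (5)·(-6) + (-7)·(7) − 86 = -177; |n| = √90.
Distance = |-177| / √90 = 177/√90 ≈ 18.657.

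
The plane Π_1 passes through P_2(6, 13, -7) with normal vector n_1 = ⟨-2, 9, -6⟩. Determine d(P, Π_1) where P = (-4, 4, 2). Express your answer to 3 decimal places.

Π_1: n_1·r = n_1·P_2 gives -2x + 9y - 6z = 147.
n·P − d = (-2)·(-4) + (9)·(4) + (-6)·(2) − 147 = -115; |n| = √121.
Distance = |-115| / √121 = 115/√121 ≈ 10.455.

10.455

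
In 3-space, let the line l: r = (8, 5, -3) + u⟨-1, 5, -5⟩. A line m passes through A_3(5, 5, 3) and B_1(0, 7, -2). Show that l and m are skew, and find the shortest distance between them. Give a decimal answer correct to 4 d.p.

5.3870

A direction vector for m is B_1 − A_3 = (-5, 2, -5).
Common perpendicular direction n = (-1, 5, -5) × (-5, 2, -5) = (-15, 20, 23).
With w = (5, 5, 3) − (8, 5, -3) = (-3, 0, 6), w · n = 183.
Since n ≠ 0 the lines are not parallel, and w · n = 183 ≠ 0 so they do not intersect; hence they are skew.
Distance = |w · n| / |n| = |183| / √1154 ≈ 5.3870.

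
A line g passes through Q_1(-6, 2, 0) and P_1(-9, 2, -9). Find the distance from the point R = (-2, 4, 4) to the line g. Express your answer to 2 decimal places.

A direction vector for g is P_1 − Q_1 = (-3, 0, -9).
Taking (-6, 2, 0) on g with direction v = (-3, 0, -9): w = R − (-6, 2, 0) = (4, 2, 4), and w × v = (-18, 24, 6).
Distance = |w × v| / |v| = √936 / √90 ≈ 3.22.

3.22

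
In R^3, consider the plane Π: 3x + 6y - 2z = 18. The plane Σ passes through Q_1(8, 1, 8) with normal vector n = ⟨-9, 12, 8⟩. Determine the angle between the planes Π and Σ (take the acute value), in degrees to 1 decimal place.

75.9

Σ: n·r = n·Q_1 gives -9x + 12y + 8z = 4.
cos θ = |n₁·n₂| / (|n₁||n₂|) = |29| / (√49 · √289).
θ = arccos(0.24370) ≈ 75.9°.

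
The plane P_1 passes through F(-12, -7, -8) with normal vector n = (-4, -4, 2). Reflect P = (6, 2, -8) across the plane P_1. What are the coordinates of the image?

P_1: n·r = n·F gives -4x - 4y + 2z = 60.
λ = (n·P − d)/|n|² = (-48 − 60)/36 = -3.
Reflection = P − 2λn = (6, 2, -8) − (-6)·(-4, -4, 2) = (-18, -22, 4).

(-18, -22, 4)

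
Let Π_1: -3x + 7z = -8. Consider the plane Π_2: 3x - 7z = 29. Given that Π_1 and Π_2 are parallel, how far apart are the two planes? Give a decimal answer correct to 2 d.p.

2.76

Rescale Π_2 by 1/(-1): -3x + 7z = -29. Then distance = |-8 − (-29)| / √58 ≈ 2.76.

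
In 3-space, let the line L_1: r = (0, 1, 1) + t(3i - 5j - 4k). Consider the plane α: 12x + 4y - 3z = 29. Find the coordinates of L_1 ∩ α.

Substitute r = (0, 1, 1) + t(3, -5, -4) into the plane: 1 + 28t = 29, so t = 1.
Intersection: (0, 1, 1) + 1·(3, -5, -4) = (3, -4, -3).

(3, -4, -3)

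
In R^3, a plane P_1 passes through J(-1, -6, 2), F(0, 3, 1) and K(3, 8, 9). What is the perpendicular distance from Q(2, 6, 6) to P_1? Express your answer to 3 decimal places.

0.136

JF = (1, 9, -1), JK = (4, 14, 7); a normal to P_1 is JF × JK = (77, -11, -22).
Using J: P_1 has equation 77x - 11y - 22z = -55.
n·Q − d = (77)·(2) + (-11)·(6) + (-22)·(6) − (-55) = 11; |n| = √6534.
Distance = |11| / √6534 = 11/√6534 ≈ 0.136.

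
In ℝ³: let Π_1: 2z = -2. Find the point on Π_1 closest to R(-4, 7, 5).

Foot = R − λn with λ = (n·R − d)/|n|² = (10 − (-2))/4 = 3.
Foot = (-4, 7, 5) − 3·(0, 0, 2) = (-4, 7, -1).

(-4, 7, -1)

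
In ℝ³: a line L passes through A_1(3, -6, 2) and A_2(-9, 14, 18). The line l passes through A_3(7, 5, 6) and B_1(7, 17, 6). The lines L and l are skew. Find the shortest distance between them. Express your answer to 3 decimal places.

5.600

A direction vector for L is A_2 − A_1 = (-12, 20, 16).
A direction vector for l is B_1 − A_3 = (0, 12, 0).
Common perpendicular direction n = (-12, 20, 16) × (0, 12, 0) = (-192, 0, -144).
With w = (7, 5, 6) − (3, -6, 2) = (4, 11, 4), w · n = -1344.
Distance = |w · n| / |n| = |-1344| / √57600 ≈ 5.600.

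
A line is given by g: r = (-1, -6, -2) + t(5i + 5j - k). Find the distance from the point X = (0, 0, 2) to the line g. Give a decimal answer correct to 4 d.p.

Taking (-1, -6, -2) on g with direction v = (5, 5, -1): w = X − (-1, -6, -2) = (1, 6, 4), and w × v = (-26, 21, -25).
Distance = |w × v| / |v| = √1742 / √51 ≈ 5.8444.

5.8444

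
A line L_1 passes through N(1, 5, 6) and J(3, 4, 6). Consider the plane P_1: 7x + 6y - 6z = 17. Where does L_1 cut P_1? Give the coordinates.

(5, 3, 6)

A direction vector for L_1 is J − N = (2, -1, 0).
Substitute r = (1, 5, 6) + t(2, -1, 0) into the plane: 1 + 8t = 17, so t = 2.
Intersection: (1, 5, 6) + 2·(2, -1, 0) = (5, 3, 6).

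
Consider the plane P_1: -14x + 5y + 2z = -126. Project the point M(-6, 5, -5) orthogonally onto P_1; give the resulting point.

(8, 0, -7)

Foot = M − λn with λ = (n·M − d)/|n|² = (99 − (-126))/225 = 1.
Foot = (-6, 5, -5) − 1·(-14, 5, 2) = (8, 0, -7).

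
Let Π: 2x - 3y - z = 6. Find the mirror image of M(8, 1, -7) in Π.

(4, 7, -5)

λ = (n·M − d)/|n|² = (20 − 6)/14 = 1.
Reflection = M − 2λn = (8, 1, -7) − 2·(2, -3, -1) = (4, 7, -5).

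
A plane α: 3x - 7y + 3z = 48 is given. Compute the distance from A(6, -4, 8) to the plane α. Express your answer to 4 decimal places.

2.6877

n·A − d = (3)·(6) + (-7)·(-4) + (3)·(8) − 48 = 22; |n| = √67.
Distance = |22| / √67 = 22/√67 ≈ 2.6877.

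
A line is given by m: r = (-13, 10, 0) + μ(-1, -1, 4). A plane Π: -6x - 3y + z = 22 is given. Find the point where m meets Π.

(-11, 12, -8)

Substitute r = (-13, 10, 0) + t(-1, -1, 4) into the plane: 48 + 13t = 22, so t = -2.
Intersection: (-13, 10, 0) + (-2)·(-1, -1, 4) = (-11, 12, -8).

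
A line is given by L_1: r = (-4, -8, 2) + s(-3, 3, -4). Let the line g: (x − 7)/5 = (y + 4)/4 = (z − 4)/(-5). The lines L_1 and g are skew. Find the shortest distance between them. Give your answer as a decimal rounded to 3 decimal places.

4.139

g has direction (5, 4, -5) through (7, -4, 4).
Common perpendicular direction n = (-3, 3, -4) × (5, 4, -5) = (1, -35, -27).
With w = (7, -4, 4) − (-4, -8, 2) = (11, 4, 2), w · n = -183.
Distance = |w · n| / |n| = |-183| / √1955 ≈ 4.139.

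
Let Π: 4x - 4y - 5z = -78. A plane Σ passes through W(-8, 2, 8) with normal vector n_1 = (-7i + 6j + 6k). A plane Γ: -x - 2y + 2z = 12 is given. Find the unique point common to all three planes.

(-8, 4, 6)

Σ: n_1·r = n_1·W gives -7x + 6y + 6z = 116.
Solving the 3×3 linear system 4x - 4y - 5z = -78, -7x + 6y + 6z = 116, -x - 2y + 2z = 12 (e.g. by elimination or Cramer's rule, determinant = -36) gives (-8, 4, 6).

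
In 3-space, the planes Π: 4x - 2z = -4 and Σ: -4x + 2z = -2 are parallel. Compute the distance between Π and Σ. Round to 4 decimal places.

1.3416

Rescale Σ by 1/(-1): 4x - 2z = 2. Then distance = |-4 − 2| / √20 ≈ 1.3416.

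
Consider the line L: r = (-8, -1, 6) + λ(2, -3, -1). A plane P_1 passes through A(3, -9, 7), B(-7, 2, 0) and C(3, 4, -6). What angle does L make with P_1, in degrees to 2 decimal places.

AB = (-10, 11, -7), AC = (0, 13, -13); a normal to P_1 is AB × AC = (-52, -130, -130).
Using A: P_1 has equation -52x - 130y - 130z = 104.
sin θ = |n·v| / (|n||v|) = |416| / (√36504 · √14) = 0.58191.
θ ≈ 35.59°.

35.59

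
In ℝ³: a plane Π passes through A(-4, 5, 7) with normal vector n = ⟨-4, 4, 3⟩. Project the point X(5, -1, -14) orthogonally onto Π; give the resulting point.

Π: n·r = n·A gives -4x + 4y + 3z = 57.
Foot = X − λn with λ = (n·X − d)/|n|² = (-66 − 57)/41 = -3.
Foot = (5, -1, -14) − (-3)·(-4, 4, 3) = (-7, 11, -5).

(-7, 11, -5)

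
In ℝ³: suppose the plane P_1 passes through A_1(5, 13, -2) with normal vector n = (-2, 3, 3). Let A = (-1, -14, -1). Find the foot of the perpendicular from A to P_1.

P_1: n·r = n·A_1 gives -2x + 3y + 3z = 23.
Foot = A − λn with λ = (n·A − d)/|n|² = (-43 − 23)/22 = -3.
Foot = (-1, -14, -1) − (-3)·(-2, 3, 3) = (-7, -5, 8).

(-7, -5, 8)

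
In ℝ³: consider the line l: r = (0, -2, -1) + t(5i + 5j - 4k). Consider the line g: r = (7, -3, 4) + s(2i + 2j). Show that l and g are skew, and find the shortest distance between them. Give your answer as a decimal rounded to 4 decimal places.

5.6569

Common perpendicular direction n = (5, 5, -4) × (2, 2, 0) = (8, -8, 0).
With w = (7, -3, 4) − (0, -2, -1) = (7, -1, 5), w · n = 64.
Since n ≠ 0 the lines are not parallel, and w · n = 64 ≠ 0 so they do not intersect; hence they are skew.
Distance = |w · n| / |n| = |64| / √128 ≈ 5.6569.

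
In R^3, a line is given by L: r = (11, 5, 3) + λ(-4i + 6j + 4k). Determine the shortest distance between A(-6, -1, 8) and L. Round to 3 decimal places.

17.613

Taking (11, 5, 3) on L with direction v = (-4, 6, 4): w = A − (11, 5, 3) = (-17, -6, 5), and w × v = (-54, 48, -126).
Distance = |w × v| / |v| = √21096 / √68 ≈ 17.613.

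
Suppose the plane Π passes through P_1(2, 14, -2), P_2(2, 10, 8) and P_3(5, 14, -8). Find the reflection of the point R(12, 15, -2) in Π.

P_1P_2 = (0, -4, 10), P_1P_3 = (3, 0, -6); a normal to Π is P_1P_2 × P_1P_3 = (24, 30, 12).
Using P_1: Π has equation 24x + 30y + 12z = 444.
λ = (n·R − d)/|n|² = (714 − 444)/1620 = 1/6.
Reflection = R − 2λn = (12, 15, -2) − (1/3)·(24, 30, 12) = (4, 5, -6).

(4, 5, -6)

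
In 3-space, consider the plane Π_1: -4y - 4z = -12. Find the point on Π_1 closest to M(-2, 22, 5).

Foot = M − λn with λ = (n·M − d)/|n|² = (-108 − (-12))/32 = -3.
Foot = (-2, 22, 5) − (-3)·(0, -4, -4) = (-2, 10, -7).

(-2, 10, -7)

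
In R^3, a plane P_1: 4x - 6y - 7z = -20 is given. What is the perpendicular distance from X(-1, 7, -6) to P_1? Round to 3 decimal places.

n·X − d = (4)·(-1) + (-6)·(7) + (-7)·(-6) − (-20) = 16; |n| = √101.
Distance = |16| / √101 = 16/√101 ≈ 1.592.

1.592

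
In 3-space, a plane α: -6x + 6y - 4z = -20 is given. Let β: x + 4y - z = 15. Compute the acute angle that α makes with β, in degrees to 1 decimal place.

cos θ = |n₁·n₂| / (|n₁||n₂|) = |22| / (√88 · √18).
θ = arccos(0.55277) ≈ 56.4°.

56.4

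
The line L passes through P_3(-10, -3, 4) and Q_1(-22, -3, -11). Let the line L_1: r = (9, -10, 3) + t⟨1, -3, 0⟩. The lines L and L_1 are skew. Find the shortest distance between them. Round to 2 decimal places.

A direction vector for L is Q_1 − P_3 = (-12, 0, -15).
Common perpendicular direction n = (-12, 0, -15) × (1, -3, 0) = (-45, -15, 36).
With w = (9, -10, 3) − (-10, -3, 4) = (19, -7, -1), w · n = -786.
Distance = |w · n| / |n| = |-786| / √3546 ≈ 13.20.

13.20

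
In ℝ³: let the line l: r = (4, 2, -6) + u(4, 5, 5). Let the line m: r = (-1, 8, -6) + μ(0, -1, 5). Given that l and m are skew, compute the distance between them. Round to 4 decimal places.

Common perpendicular direction n = (4, 5, 5) × (0, -1, 5) = (30, -20, -4).
With w = (-1, 8, -6) − (4, 2, -6) = (-5, 6, 0), w · n = -270.
Distance = |w · n| / |n| = |-270| / √1316 ≈ 7.4428.

7.4428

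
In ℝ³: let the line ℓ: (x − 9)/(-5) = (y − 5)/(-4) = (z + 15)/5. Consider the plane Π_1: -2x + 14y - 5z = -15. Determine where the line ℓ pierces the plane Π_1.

ℓ has direction (-5, -4, 5) through (9, 5, -15).
Substitute r = (9, 5, -15) + t(-5, -4, 5) into the plane: 127 + (-71)t = -15, so t = 2.
Intersection: (9, 5, -15) + 2·(-5, -4, 5) = (-1, -3, -5).

(-1, -3, -5)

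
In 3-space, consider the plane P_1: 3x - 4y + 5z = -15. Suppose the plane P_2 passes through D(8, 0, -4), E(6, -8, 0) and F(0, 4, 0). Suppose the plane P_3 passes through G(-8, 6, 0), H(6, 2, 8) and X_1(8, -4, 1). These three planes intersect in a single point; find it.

DE = (-2, -8, 4), DF = (-8, 4, 4); a normal to P_2 is DE × DF = (-48, -24, -72).
Using D: P_2 has equation -48x - 24y - 72z = -96.
GH = (14, -4, 8), GX_1 = (16, -10, 1); a normal to P_3 is GH × GX_1 = (76, 114, -76).
Using G: P_3 has equation 76x + 114y - 76z = 76.
Solving the 3×3 linear system 3x - 4y + 5z = -15, -48x - 24y - 72z = -96, 76x + 114y - 76z = 76 (e.g. by elimination or Cramer's rule, determinant = 48336) gives (-3, 4, 2).

(-3, 4, 2)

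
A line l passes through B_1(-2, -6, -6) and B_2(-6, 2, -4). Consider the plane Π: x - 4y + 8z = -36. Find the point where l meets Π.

(-4, -2, -5)

A direction vector for l is B_2 − B_1 = (-4, 8, 2).
Substitute r = (-2, -6, -6) + t(-4, 8, 2) into the plane: -26 + (-20)t = -36, so t = 1/2.
Intersection: (-2, -6, -6) + (1/2)·(-4, 8, 2) = (-4, -2, -5).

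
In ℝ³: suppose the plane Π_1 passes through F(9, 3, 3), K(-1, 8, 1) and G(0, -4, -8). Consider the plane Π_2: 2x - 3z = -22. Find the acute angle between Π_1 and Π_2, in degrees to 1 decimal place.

34.5

FK = (-10, 5, -2), FG = (-9, -7, -11); a normal to Π_1 is FK × FG = (-69, -92, 115).
Using F: Π_1 has equation -69x - 92y + 115z = -552.
cos θ = |n₁·n₂| / (|n₁||n₂|) = |-483| / (√26450 · √13).
θ = arccos(0.82369) ≈ 34.5°.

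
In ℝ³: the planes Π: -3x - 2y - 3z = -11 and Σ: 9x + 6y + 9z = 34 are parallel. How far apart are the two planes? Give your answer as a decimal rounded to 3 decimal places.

Rescale Σ by 1/(-3): -3x - 2y - 3z = -34/3. Then distance = |-11 − (-34/3)| / √22 ≈ 0.071.

0.071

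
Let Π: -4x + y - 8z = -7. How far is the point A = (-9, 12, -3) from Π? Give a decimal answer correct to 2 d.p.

8.78

n·A − d = (-4)·(-9) + (1)·(12) + (-8)·(-3) − (-7) = 79; |n| = √81.
Distance = |79| / √81 = 79/√81 ≈ 8.78.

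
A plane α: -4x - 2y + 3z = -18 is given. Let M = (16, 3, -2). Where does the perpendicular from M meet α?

(8, -1, 4)

Foot = M − λn with λ = (n·M − d)/|n|² = (-76 − (-18))/29 = -2.
Foot = (16, 3, -2) − (-2)·(-4, -2, 3) = (8, -1, 4).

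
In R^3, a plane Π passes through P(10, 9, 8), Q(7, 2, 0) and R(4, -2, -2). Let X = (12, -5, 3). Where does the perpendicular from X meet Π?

PQ = (-3, -7, -8), PR = (-6, -11, -10); a normal to Π is PQ × PR = (-18, 18, -9).
Using P: Π has equation -18x + 18y - 9z = -90.
Foot = X − λn with λ = (n·X − d)/|n|² = (-333 − (-90))/729 = -1/3.
Foot = (12, -5, 3) − (-1/3)·(-18, 18, -9) = (6, 1, 0).

(6, 1, 0)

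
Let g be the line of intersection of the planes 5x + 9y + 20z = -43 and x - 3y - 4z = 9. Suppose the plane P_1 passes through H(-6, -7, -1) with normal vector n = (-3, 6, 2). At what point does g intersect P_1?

Direction of g: (5, 9, 20) × (1, -3, -4) = (24, 40, -24).
A point on g: solving the two plane equations with x = -7 gives (-7, -12, 5).
P_1: n·r = n·H gives -3x + 6y + 2z = -26.
Substitute r = (-7, -12, 5) + t(24, 40, -24) into the plane: -41 + 120t = -26, so t = 1/8.
Intersection: (-7, -12, 5) + (1/8)·(24, 40, -24) = (-4, -7, 2).

(-4, -7, 2)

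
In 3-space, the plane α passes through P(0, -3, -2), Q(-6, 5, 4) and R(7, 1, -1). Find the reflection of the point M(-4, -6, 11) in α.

(-8, 6, -9)

PQ = (-6, 8, 6), PR = (7, 4, 1); a normal to α is PQ × PR = (-16, 48, -80).
Using P: α has equation -16x + 48y - 80z = 16.
λ = (n·M − d)/|n|² = (-1104 − 16)/8960 = -1/8.
Reflection = M − 2λn = (-4, -6, 11) − (-1/4)·(-16, 48, -80) = (-8, 6, -9).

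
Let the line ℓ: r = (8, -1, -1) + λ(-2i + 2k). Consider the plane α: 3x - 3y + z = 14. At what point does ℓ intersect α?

Substitute r = (8, -1, -1) + t(-2, 0, 2) into the plane: 26 + (-4)t = 14, so t = 3.
Intersection: (8, -1, -1) + 3·(-2, 0, 2) = (2, -1, 5).

(2, -1, 5)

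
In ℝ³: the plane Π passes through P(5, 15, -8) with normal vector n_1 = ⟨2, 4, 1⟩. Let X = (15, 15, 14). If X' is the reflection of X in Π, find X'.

(7, -1, 10)

Π: n_1·r = n_1·P gives 2x + 4y + z = 62.
λ = (n·X − d)/|n|² = (104 − 62)/21 = 2.
Reflection = X − 2λn = (15, 15, 14) − 4·(2, 4, 1) = (7, -1, 10).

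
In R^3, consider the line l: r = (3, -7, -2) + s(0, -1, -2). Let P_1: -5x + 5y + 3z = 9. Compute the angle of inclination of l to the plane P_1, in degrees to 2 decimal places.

39.82

sin θ = |n·v| / (|n||v|) = |-11| / (√59 · √5) = 0.64044.
θ ≈ 39.82°.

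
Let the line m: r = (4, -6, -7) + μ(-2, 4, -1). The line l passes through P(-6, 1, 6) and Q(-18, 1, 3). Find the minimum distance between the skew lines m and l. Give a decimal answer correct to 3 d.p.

A direction vector for l is Q − P = (-12, 0, -3).
Common perpendicular direction n = (-2, 4, -1) × (-12, 0, -3) = (-12, 6, 48).
With w = (-6, 1, 6) − (4, -6, -7) = (-10, 7, 13), w · n = 786.
Distance = |w · n| / |n| = |786| / √2484 ≈ 15.771.

15.771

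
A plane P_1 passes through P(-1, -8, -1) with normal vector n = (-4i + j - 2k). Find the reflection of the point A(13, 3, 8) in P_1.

P_1: n·r = n·P gives -4x + y - 2z = -2.
λ = (n·A − d)/|n|² = (-65 − (-2))/21 = -3.
Reflection = A − 2λn = (13, 3, 8) − (-6)·(-4, 1, -2) = (-11, 9, -4).

(-11, 9, -4)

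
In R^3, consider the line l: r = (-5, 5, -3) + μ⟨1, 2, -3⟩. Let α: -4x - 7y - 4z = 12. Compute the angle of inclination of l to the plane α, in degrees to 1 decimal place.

sin θ = |n·v| / (|n||v|) = |-6| / (√81 · √14) = 0.17817.
θ ≈ 10.3°.

10.3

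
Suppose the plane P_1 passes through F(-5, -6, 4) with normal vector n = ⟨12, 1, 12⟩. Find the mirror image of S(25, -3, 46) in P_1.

(-47, -9, -26)

P_1: n·r = n·F gives 12x + y + 12z = -18.
λ = (n·S − d)/|n|² = (849 − (-18))/289 = 3.
Reflection = S − 2λn = (25, -3, 46) − 6·(12, 1, 12) = (-47, -9, -26).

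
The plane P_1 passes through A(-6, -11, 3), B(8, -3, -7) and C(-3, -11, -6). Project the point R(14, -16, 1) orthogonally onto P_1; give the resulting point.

AB = (14, 8, -10), AC = (3, 0, -9); a normal to P_1 is AB × AC = (-72, 96, -24).
Using A: P_1 has equation -72x + 96y - 24z = -696.
Foot = R − λn with λ = (n·R − d)/|n|² = (-2568 − (-696))/14976 = -1/8.
Foot = (14, -16, 1) − (-1/8)·(-72, 96, -24) = (5, -4, -2).

(5, -4, -2)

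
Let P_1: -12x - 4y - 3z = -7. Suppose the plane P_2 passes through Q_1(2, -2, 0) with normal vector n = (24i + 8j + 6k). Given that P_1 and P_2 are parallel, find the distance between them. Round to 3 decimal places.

P_2: n·r = n·Q_1 gives 24x + 8y + 6z = 32.
Rescale P_2 by 1/(-2): -12x - 4y - 3z = -16. Then distance = |-7 − (-16)| / √169 ≈ 0.692.

0.692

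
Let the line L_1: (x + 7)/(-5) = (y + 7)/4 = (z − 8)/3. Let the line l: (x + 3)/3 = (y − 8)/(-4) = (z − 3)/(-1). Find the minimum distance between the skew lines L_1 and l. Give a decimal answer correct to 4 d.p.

L_1 has direction (-5, 4, 3) through (-7, -7, 8).
l has direction (3, -4, -1) through (-3, 8, 3).
Common perpendicular direction n = (-5, 4, 3) × (3, -4, -1) = (8, 4, 8).
With w = (-3, 8, 3) − (-7, -7, 8) = (4, 15, -5), w · n = 52.
Distance = |w · n| / |n| = |52| / √144 ≈ 4.3333.

4.3333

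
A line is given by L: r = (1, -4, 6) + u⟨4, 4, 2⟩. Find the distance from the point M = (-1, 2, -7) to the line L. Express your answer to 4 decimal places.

14.3604

Taking (1, -4, 6) on L with direction v = (4, 4, 2): w = M − (1, -4, 6) = (-2, 6, -13), and w × v = (64, -48, -32).
Distance = |w × v| / |v| = √7424 / √36 ≈ 14.3604.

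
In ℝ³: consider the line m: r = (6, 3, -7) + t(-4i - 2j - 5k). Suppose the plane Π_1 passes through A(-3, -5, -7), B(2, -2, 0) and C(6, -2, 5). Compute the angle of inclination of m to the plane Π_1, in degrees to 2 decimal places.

2.64

AB = (5, 3, 7), AC = (9, 3, 12); a normal to Π_1 is AB × AC = (15, 3, -12).
Using A: Π_1 has equation 15x + 3y - 12z = 24.
sin θ = |n·v| / (|n||v|) = |-6| / (√378 · √45) = 0.04600.
θ ≈ 2.64°.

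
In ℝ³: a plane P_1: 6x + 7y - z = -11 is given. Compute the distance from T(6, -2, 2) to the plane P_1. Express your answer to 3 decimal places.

n·T − d = (6)·(6) + (7)·(-2) + (-1)·(2) − (-11) = 31; |n| = √86.
Distance = |31| / √86 = 31/√86 ≈ 3.343.

3.343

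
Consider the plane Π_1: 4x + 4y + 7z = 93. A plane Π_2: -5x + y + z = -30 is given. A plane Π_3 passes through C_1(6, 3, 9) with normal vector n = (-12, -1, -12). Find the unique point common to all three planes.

(8, 3, 7)

Π_3: n·r = n·C_1 gives -12x - y - 12z = -183.
Solving the 3×3 linear system 4x + 4y + 7z = 93, -5x + y + z = -30, -12x - y - 12z = -183 (e.g. by elimination or Cramer's rule, determinant = -213) gives (8, 3, 7).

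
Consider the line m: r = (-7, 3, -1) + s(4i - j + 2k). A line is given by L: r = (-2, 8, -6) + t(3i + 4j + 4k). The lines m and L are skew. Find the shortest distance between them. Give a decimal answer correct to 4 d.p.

8.3344

Common perpendicular direction n = (4, -1, 2) × (3, 4, 4) = (-12, -10, 19).
With w = (-2, 8, -6) − (-7, 3, -1) = (5, 5, -5), w · n = -205.
Distance = |w · n| / |n| = |-205| / √605 ≈ 8.3344.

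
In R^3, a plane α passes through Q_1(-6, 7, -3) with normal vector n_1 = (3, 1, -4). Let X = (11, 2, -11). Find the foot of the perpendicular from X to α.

(2, -1, 1)

α: n_1·r = n_1·Q_1 gives 3x + y - 4z = 1.
Foot = X − λn with λ = (n·X − d)/|n|² = (79 − 1)/26 = 3.
Foot = (11, 2, -11) − 3·(3, 1, -4) = (2, -1, 1).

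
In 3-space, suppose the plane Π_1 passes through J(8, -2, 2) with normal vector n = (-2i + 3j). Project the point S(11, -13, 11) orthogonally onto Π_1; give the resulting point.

Π_1: n·r = n·J gives -2x + 3y = -22.
Foot = S − λn with λ = (n·S − d)/|n|² = (-61 − (-22))/13 = -3.
Foot = (11, -13, 11) − (-3)·(-2, 3, 0) = (5, -4, 11).

(5, -4, 11)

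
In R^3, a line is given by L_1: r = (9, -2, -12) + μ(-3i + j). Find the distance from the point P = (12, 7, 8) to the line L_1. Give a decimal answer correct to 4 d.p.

22.1359

Taking (9, -2, -12) on L_1 with direction v = (-3, 1, 0): w = P − (9, -2, -12) = (3, 9, 20), and w × v = (-20, -60, 30).
Distance = |w × v| / |v| = √4900 / √10 ≈ 22.1359.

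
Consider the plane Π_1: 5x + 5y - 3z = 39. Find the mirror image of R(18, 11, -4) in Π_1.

λ = (n·R − d)/|n|² = (157 − 39)/59 = 2.
Reflection = R − 2λn = (18, 11, -4) − 4·(5, 5, -3) = (-2, -9, 8).

(-2, -9, 8)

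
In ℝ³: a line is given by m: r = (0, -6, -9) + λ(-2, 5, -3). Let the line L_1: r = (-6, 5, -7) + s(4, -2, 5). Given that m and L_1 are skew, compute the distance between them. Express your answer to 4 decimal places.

6.7416

Common perpendicular direction n = (-2, 5, -3) × (4, -2, 5) = (19, -2, -16).
With w = (-6, 5, -7) − (0, -6, -9) = (-6, 11, 2), w · n = -168.
Distance = |w · n| / |n| = |-168| / √621 ≈ 6.7416.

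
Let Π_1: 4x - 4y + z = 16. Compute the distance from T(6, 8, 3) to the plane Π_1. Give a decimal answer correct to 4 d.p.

3.6556

n·T − d = (4)·(6) + (-4)·(8) + (1)·(3) − 16 = -21; |n| = √33.
Distance = |-21| / √33 = 21/√33 ≈ 3.6556.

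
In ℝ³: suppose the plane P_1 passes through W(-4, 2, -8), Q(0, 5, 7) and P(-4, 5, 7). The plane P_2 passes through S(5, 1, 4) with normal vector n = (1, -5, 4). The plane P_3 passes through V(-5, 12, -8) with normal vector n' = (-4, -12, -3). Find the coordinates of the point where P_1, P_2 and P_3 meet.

WQ = (4, 3, 15), WP = (0, 3, 15); a normal to P_1 is WQ × WP = (0, -60, 12).
Using W: P_1 has equation -60y + 12z = -216.
P_2: n·r = n·S gives x - 5y + 4z = 16.
P_3: n'·r = n'·V gives -4x - 12y - 3z = -100.
Solving the 3×3 linear system -60y + 12z = -216, x - 5y + 4z = 16, -4x - 12y - 3z = -100 (e.g. by elimination or Cramer's rule, determinant = 396) gives (-2, 6, 12).

(-2, 6, 12)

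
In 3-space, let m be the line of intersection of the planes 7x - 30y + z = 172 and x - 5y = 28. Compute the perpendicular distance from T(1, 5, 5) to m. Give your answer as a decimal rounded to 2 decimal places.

Direction of m: (7, -30, 1) × (1, -5, 0) = (5, 1, -5).
A point on m: solving the two plane equations with x = 8 gives (8, -4, -4).
Taking (8, -4, -4) on m with direction v = (5, 1, -5): w = T − (8, -4, -4) = (-7, 9, 9), and w × v = (-54, 10, -52).
Distance = |w × v| / |v| = √5720 / √51 ≈ 10.59.

10.59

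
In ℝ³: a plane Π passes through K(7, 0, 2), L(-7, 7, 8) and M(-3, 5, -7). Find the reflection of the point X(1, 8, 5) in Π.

KL = (-14, 7, 6), KM = (-10, 5, -9); a normal to Π is KL × KM = (-93, -186, 0).
Using K: Π has equation -93x - 186y = -651.
λ = (n·X − d)/|n|² = (-1581 − (-651))/43245 = -2/93.
Reflection = X − 2λn = (1, 8, 5) − (-4/93)·(-93, -186, 0) = (-3, 0, 5).

(-3, 0, 5)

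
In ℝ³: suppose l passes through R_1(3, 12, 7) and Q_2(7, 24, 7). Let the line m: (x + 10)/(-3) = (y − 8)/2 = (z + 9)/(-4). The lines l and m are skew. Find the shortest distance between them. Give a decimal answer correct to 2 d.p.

A direction vector for l is Q_2 − R_1 = (4, 12, 0).
m has direction (-3, 2, -4) through (-10, 8, -9).
Common perpendicular direction n = (4, 12, 0) × (-3, 2, -4) = (-48, 16, 44).
With w = (-10, 8, -9) − (3, 12, 7) = (-13, -4, -16), w · n = -144.
Distance = |w · n| / |n| = |-144| / √4496 ≈ 2.15.

2.15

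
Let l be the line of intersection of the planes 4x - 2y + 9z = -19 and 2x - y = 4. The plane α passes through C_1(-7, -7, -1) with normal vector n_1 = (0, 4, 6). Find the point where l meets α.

Direction of l: (4, -2, 9) × (2, -1, 0) = (9, 18, 0).
A point on l: solving the two plane equations with x = -6 gives (-6, -16, -3).
α: n_1·r = n_1·C_1 gives 4y + 6z = -34.
Substitute r = (-6, -16, -3) + t(9, 18, 0) into the plane: -82 + 72t = -34, so t = 2/3.
Intersection: (-6, -16, -3) + (2/3)·(9, 18, 0) = (0, -4, -3).

(0, -4, -3)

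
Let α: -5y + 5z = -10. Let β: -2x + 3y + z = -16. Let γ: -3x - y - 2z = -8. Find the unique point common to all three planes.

Solving the 3×3 linear system -5y + 5z = -10, -2x + 3y + z = -16, -3x - y - 2z = -8 (e.g. by elimination or Cramer's rule, determinant = 90) gives (5, -1, -3).

(5, -1, -3)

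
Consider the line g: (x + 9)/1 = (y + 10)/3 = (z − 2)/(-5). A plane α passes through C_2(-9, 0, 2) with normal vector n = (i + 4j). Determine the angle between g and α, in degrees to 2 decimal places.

g has direction (1, 3, -5) through (-9, -10, 2).
α: n·r = n·C_2 gives x + 4y = -9.
sin θ = |n·v| / (|n||v|) = |13| / (√17 · √35) = 0.53295.
θ ≈ 32.20°.

32.20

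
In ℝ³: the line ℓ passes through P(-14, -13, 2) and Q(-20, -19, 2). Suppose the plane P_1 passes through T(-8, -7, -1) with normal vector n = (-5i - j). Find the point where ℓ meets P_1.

(-8, -7, 2)

A direction vector for ℓ is Q − P = (-6, -6, 0).
P_1: n·r = n·T gives -5x - y = 47.
Substitute r = (-14, -13, 2) + t(-6, -6, 0) into the plane: 83 + 36t = 47, so t = -1.
Intersection: (-14, -13, 2) + (-1)·(-6, -6, 0) = (-8, -7, 2).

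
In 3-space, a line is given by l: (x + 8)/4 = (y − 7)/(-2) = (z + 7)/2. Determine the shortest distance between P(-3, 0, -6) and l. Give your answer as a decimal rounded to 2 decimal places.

4.58

l has direction (4, -2, 2) through (-8, 7, -7).
Taking (-8, 7, -7) on l with direction v = (4, -2, 2): w = P − (-8, 7, -7) = (5, -7, 1), and w × v = (-12, -6, 18).
Distance = |w × v| / |v| = √504 / √24 ≈ 4.58.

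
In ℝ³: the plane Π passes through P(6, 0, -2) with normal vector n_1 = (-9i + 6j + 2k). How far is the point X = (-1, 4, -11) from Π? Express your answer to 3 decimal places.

Π: n_1·r = n_1·P gives -9x + 6y + 2z = -58.
n·X − d = (-9)·(-1) + (6)·(4) + (2)·(-11) − (-58) = 69; |n| = √121.
Distance = |69| / √121 = 69/√121 ≈ 6.273.

6.273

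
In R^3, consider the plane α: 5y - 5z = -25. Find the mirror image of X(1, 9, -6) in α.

λ = (n·X − d)/|n|² = (75 − (-25))/50 = 2.
Reflection = X − 2λn = (1, 9, -6) − 4·(0, 5, -5) = (1, -11, 14).

(1, -11, 14)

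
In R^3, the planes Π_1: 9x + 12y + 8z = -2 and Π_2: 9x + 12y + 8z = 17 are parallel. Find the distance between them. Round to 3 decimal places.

1.118

Same normal n = (9, 12, 8) with |n| = √289; distance = |-2 − 17| / |n| = 19/√289 ≈ 1.118.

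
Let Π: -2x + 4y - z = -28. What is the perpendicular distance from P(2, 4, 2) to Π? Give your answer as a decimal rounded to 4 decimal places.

n·P − d = (-2)·(2) + (4)·(4) + (-1)·(2) − (-28) = 38; |n| = √21.
Distance = |38| / √21 = 38/√21 ≈ 8.2923.

8.2923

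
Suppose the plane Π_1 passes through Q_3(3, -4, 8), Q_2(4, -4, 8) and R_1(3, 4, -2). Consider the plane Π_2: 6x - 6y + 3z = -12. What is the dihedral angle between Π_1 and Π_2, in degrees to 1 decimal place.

Q_3Q_2 = (1, 0, 0), Q_3R_1 = (0, 8, -10); a normal to Π_1 is Q_3Q_2 × Q_3R_1 = (0, 10, 8).
Using Q_3: Π_1 has equation 10y + 8z = 24.
cos θ = |n₁·n₂| / (|n₁||n₂|) = |-36| / (√164 · √81).
θ = arccos(0.31235) ≈ 71.8°.

71.8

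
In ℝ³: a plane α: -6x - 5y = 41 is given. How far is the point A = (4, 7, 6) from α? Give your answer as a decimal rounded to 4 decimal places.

n·A − d = (-6)·(4) + (-5)·(7) + (0)·(6) − 41 = -100; |n| = √61.
Distance = |-100| / √61 = 100/√61 ≈ 12.8037.

12.8037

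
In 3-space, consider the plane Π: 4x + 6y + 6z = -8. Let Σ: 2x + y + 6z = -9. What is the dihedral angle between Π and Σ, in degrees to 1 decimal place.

33.7

cos θ = |n₁·n₂| / (|n₁||n₂|) = |50| / (√88 · √41).
θ = arccos(0.83241) ≈ 33.7°.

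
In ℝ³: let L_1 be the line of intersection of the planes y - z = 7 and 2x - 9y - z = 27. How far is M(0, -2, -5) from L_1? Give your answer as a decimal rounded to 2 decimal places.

3.93

Direction of L_1: (0, 1, -1) × (2, -9, -1) = (-10, -2, -2).
A point on L_1: solving the two plane equations with x = 0 gives (0, -2, -9).
Taking (0, -2, -9) on L_1 with direction v = (-10, -2, -2): w = M − (0, -2, -9) = (0, 0, 4), and w × v = (8, -40, 0).
Distance = |w × v| / |v| = √1664 / √108 ≈ 3.93.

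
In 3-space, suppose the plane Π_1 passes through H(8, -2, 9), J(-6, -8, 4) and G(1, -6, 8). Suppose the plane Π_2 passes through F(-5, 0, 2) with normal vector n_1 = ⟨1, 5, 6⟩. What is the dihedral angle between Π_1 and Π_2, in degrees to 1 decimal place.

HJ = (-14, -6, -5), HG = (-7, -4, -1); a normal to Π_1 is HJ × HG = (-14, 21, 14).
Using H: Π_1 has equation -14x + 21y + 14z = -28.
Π_2: n_1·r = n_1·F gives x + 5y + 6z = 7.
cos θ = |n₁·n₂| / (|n₁||n₂|) = |175| / (√833 · √62).
θ = arccos(0.77005) ≈ 39.6°.

39.6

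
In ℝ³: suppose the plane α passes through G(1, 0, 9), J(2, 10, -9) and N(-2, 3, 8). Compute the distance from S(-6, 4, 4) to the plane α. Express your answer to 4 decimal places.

3.2527

GJ = (1, 10, -18), GN = (-3, 3, -1); a normal to α is GJ × GN = (44, 55, 33).
Using G: α has equation 44x + 55y + 33z = 341.
n·S − d = (44)·(-6) + (55)·(4) + (33)·(4) − 341 = -253; |n| = √6050.
Distance = |-253| / √6050 = 253/√6050 ≈ 3.2527.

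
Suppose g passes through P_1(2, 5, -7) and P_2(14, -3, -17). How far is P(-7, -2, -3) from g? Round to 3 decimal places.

A direction vector for g is P_2 − P_1 = (12, -8, -10).
Taking (2, 5, -7) on g with direction v = (12, -8, -10): w = P − (2, 5, -7) = (-9, -7, 4), and w × v = (102, -42, 156).
Distance = |w × v| / |v| = √36504 / √308 ≈ 10.887.

10.887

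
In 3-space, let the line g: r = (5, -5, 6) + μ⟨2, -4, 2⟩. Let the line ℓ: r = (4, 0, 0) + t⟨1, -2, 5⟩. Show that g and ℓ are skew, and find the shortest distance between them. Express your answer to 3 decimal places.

Common perpendicular direction n = (2, -4, 2) × (1, -2, 5) = (-16, -8, 0).
With w = (4, 0, 0) − (5, -5, 6) = (-1, 5, -6), w · n = -24.
Since n ≠ 0 the lines are not parallel, and w · n = -24 ≠ 0 so they do not intersect; hence they are skew.
Distance = |w · n| / |n| = |-24| / √320 ≈ 1.342.

1.342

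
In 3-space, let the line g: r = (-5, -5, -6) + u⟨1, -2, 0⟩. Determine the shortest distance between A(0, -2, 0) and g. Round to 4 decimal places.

Taking (-5, -5, -6) on g with direction v = (1, -2, 0): w = A − (-5, -5, -6) = (5, 3, 6), and w × v = (12, 6, -13).
Distance = |w × v| / |v| = √349 / √5 ≈ 8.3546.

8.3546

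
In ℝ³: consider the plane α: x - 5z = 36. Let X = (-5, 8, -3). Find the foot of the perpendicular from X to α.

Foot = X − λn with λ = (n·X − d)/|n|² = (10 − 36)/26 = -1.
Foot = (-5, 8, -3) − (-1)·(1, 0, -5) = (-4, 8, -8).

(-4, 8, -8)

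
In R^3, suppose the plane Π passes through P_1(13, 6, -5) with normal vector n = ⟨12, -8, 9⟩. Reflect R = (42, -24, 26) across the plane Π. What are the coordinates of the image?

(-30, 24, -28)

Π: n·r = n·P_1 gives 12x - 8y + 9z = 63.
λ = (n·R − d)/|n|² = (930 − 63)/289 = 3.
Reflection = R − 2λn = (42, -24, 26) − 6·(12, -8, 9) = (-30, 24, -28).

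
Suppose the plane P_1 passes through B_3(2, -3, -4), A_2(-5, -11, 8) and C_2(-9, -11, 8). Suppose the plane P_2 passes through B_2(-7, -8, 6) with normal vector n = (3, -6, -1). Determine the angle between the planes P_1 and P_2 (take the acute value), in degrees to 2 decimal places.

B_3A_2 = (-7, -8, 12), B_3C_2 = (-11, -8, 12); a normal to P_1 is B_3A_2 × B_3C_2 = (0, -48, -32).
Using B_3: P_1 has equation -48y - 32z = 272.
P_2: n·r = n·B_2 gives 3x - 6y - z = 21.
cos θ = |n₁·n₂| / (|n₁||n₂|) = |320| / (√3328 · √46).
θ = arccos(0.81786) ≈ 35.13°.

35.13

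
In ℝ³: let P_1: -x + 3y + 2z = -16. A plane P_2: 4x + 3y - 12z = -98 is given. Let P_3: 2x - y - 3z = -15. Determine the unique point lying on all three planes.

Solving the 3×3 linear system -x + 3y + 2z = -16, 4x + 3y - 12z = -98, 2x - y - 3z = -15 (e.g. by elimination or Cramer's rule, determinant = -35) gives (-8, -10, 3).

(-8, -10, 3)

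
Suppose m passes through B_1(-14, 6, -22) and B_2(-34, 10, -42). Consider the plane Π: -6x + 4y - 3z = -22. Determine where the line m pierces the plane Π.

(6, 2, -2)

A direction vector for m is B_2 − B_1 = (-20, 4, -20).
Substitute r = (-14, 6, -22) + t(-20, 4, -20) into the plane: 174 + 196t = -22, so t = -1.
Intersection: (-14, 6, -22) + (-1)·(-20, 4, -20) = (6, 2, -2).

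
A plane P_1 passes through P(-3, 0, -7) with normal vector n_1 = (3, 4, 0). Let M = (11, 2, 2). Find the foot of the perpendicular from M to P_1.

P_1: n_1·r = n_1·P gives 3x + 4y = -9.
Foot = M − λn with λ = (n·M − d)/|n|² = (41 − (-9))/25 = 2.
Foot = (11, 2, 2) − 2·(3, 4, 0) = (5, -6, 2).

(5, -6, 2)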